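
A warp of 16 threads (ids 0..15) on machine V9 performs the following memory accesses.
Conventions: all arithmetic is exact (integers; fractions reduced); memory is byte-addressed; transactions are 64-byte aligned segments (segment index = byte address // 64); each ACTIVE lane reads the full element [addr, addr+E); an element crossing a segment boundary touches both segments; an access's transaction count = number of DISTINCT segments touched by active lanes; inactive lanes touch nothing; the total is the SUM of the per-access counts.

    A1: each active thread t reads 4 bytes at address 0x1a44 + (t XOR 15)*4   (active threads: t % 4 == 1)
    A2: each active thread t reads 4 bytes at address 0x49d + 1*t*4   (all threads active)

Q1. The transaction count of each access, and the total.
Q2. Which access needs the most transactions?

A1: 1 transaction
A2: 2 transactions

Answer: 1,2; total 3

Answer: A2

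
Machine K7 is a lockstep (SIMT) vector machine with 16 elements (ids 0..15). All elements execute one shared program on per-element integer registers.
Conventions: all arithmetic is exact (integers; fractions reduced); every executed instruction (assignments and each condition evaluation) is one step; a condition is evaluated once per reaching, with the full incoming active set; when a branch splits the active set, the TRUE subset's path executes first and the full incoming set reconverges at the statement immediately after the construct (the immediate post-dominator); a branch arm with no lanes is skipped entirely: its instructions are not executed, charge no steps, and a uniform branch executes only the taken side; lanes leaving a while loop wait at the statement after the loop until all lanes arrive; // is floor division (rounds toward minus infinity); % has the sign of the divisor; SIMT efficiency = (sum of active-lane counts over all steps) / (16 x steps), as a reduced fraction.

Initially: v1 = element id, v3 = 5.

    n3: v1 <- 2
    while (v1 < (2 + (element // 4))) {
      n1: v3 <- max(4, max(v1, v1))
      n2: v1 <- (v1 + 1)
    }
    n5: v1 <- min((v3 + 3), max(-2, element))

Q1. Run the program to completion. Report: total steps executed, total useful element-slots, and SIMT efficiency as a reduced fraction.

Answer: 12 steps, 120 useful, 5/8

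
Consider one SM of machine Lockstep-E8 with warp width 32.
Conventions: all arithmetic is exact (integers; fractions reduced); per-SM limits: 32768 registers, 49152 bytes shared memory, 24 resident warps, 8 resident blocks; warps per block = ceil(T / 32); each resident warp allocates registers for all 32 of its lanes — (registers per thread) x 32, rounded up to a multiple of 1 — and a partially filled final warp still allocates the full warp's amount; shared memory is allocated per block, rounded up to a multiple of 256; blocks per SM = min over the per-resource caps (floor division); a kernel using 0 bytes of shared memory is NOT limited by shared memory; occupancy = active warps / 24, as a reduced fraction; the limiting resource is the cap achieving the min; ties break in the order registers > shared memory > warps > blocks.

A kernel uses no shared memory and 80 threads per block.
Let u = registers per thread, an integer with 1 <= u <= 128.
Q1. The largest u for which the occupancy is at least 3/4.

Answer: u = 56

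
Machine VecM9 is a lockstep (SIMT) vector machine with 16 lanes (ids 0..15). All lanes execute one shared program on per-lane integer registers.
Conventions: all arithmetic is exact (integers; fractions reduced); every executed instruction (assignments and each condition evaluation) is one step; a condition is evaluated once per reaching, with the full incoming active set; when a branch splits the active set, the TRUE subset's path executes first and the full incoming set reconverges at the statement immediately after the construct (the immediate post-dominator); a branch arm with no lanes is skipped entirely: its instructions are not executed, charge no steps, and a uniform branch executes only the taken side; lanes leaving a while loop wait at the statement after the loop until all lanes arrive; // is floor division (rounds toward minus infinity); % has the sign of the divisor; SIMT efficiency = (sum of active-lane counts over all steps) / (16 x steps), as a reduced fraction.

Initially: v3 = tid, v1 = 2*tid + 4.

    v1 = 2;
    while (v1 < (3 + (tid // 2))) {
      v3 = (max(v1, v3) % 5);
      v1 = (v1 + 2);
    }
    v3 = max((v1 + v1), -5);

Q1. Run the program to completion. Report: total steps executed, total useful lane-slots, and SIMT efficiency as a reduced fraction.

Answer: 15 steps, 168 useful, 7/10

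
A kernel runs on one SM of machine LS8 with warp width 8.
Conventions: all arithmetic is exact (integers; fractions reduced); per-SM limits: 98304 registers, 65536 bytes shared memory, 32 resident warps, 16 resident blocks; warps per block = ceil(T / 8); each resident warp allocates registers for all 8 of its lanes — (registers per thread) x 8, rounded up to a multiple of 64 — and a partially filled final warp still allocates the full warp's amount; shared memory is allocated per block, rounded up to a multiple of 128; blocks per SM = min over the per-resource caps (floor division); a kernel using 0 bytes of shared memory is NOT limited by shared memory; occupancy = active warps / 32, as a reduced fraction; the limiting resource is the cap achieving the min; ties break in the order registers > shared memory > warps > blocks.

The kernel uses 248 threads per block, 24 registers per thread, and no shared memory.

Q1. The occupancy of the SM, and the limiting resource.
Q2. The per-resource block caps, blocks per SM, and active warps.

Answer: occupancy 31/32, limited by warps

registers: 16 blocks
shared memory: no limit (kernel uses none)
warps: 1 block
blocks: 16 blocks

Answer: 1 block, 31 active warps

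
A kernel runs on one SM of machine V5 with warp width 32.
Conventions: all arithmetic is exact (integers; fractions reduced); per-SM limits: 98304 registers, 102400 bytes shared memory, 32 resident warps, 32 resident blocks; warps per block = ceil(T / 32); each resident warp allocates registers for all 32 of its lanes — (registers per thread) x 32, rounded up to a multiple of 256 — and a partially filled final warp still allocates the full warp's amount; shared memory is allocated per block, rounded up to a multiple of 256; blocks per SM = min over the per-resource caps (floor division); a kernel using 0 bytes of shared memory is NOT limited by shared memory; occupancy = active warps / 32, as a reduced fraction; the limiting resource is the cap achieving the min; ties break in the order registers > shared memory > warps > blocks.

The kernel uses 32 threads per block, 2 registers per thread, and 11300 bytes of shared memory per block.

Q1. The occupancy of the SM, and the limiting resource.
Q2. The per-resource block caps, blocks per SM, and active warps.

Answer: occupancy 1/4, limited by shared memory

registers: 384 blocks
shared memory: 8 blocks
warps: 32 blocks
blocks: 32 blocks

Answer: 8 blocks, 8 active warps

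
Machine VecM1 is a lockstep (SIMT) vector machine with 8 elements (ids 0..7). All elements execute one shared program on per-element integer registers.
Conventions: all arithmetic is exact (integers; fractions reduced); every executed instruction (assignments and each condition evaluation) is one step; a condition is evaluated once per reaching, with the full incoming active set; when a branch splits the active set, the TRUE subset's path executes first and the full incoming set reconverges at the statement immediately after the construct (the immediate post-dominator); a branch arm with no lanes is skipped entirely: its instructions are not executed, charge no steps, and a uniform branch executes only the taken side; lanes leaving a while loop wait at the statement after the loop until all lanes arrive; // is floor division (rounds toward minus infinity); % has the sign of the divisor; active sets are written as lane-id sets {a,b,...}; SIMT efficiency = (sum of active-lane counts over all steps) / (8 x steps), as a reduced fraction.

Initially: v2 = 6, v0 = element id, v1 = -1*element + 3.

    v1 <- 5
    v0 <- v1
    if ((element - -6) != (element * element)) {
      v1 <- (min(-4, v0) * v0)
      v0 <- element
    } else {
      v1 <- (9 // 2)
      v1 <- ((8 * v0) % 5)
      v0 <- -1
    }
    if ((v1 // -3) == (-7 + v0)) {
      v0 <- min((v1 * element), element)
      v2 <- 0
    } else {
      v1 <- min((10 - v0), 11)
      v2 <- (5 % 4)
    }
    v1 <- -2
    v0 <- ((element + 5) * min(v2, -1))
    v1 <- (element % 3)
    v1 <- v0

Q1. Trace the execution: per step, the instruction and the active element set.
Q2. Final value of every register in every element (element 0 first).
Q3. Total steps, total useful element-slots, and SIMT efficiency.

step 0: v1 <- 5                      {0,1,2,3,4,5,6,7}
step 1: v0 <- v1                     {0,1,2,3,4,5,6,7}
step 2: eval ((element - -6) != (element * element)) {0,1,2,3,4,5,6,7}
step 3: v1 <- (min(-4, v0) * v0)     {0,1,2,4,5,6,7}
step 4: v0 <- element                {0,1,2,4,5,6,7}
step 5: v1 <- (9 // 2)               {3}
step 6: v1 <- ((8 * v0) % 5)         {3}
step 7: v0 <- -1                     {3}
step 8: eval ((v1 // -3) == (-7 + v0)) {0,1,2,3,4,5,6,7}
step 9: v1 <- min((10 - v0), 11)     {0,1,2,3,4,5,6,7}
step 10: v2 <- (5 % 4)                {0,1,2,3,4,5,6,7}
step 11: v1 <- -2                     {0,1,2,3,4,5,6,7}
step 12: v0 <- ((element + 5) * min(v2, -1)) {0,1,2,3,4,5,6,7}
step 13: v1 <- (element % 3)          {0,1,2,3,4,5,6,7}
step 14: v1 <- v0                     {0,1,2,3,4,5,6,7}

Answer: 15 steps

v2: 1,1,1,1,1,1,1,1
v0: -5,-6,-7,-8,-9,-10,-11,-12
v1: -5,-6,-7,-8,-9,-10,-11,-12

steps = 15; useful = 97; efficiency = 97/120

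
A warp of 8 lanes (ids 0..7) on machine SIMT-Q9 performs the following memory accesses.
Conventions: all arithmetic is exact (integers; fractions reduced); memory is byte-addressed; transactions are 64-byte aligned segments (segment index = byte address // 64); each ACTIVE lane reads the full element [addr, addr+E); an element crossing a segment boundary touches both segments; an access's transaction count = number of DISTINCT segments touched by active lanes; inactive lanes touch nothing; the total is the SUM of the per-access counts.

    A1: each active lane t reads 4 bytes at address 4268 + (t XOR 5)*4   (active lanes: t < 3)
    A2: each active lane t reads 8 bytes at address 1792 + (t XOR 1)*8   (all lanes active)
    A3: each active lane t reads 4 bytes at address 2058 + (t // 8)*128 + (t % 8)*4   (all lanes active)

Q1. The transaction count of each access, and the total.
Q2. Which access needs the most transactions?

A1: 2 transactions
A2: 1 transaction
A3: 1 transaction

Answer: 2,1,1; total 4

Answer: A1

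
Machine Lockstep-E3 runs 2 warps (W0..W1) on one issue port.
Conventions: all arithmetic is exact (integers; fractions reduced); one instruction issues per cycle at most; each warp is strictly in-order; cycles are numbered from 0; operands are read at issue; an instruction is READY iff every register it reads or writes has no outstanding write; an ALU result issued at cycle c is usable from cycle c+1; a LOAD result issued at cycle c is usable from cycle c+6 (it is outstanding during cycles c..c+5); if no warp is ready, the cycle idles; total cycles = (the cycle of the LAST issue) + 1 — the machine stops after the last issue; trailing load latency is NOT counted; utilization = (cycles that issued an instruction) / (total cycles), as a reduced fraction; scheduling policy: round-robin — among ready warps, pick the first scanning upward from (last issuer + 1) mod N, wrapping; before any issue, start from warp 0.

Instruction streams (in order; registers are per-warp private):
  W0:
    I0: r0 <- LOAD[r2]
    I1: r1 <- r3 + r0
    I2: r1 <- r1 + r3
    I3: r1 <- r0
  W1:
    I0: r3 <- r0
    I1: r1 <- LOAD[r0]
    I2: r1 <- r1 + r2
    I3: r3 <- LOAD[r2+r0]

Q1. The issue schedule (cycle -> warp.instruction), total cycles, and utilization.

cycle 0: W0.I0
cycle 1: W1.I0
cycle 2: W1.I1
cycle 3: idle
cycle 4: idle
cycle 5: idle
cycle 6: W0.I1
cycle 7: W0.I2
cycle 8: W1.I2
cycle 9: W0.I3
cycle 10: W1.I3

Answer: 11 cycles, utilization 8/11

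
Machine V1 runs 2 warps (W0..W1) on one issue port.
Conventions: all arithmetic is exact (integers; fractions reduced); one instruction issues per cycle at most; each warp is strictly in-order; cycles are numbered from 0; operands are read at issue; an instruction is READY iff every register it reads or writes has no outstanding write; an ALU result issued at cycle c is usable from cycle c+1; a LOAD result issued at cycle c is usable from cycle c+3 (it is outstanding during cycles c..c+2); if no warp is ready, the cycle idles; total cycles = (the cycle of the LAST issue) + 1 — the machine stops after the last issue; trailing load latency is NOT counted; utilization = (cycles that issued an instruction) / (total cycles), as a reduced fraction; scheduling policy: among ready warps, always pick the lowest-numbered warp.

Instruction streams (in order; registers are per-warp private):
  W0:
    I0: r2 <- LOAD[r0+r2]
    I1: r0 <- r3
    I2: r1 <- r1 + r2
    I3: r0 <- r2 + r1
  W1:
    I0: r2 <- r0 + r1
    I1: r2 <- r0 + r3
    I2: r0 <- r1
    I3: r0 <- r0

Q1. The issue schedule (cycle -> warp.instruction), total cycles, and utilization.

cycle 0: W0.I0
cycle 1: W0.I1
cycle 2: W1.I0
cycle 3: W0.I2
cycle 4: W0.I3
cycle 5: W1.I1
cycle 6: W1.I2
cycle 7: W1.I3

Answer: 8 cycles, utilization 1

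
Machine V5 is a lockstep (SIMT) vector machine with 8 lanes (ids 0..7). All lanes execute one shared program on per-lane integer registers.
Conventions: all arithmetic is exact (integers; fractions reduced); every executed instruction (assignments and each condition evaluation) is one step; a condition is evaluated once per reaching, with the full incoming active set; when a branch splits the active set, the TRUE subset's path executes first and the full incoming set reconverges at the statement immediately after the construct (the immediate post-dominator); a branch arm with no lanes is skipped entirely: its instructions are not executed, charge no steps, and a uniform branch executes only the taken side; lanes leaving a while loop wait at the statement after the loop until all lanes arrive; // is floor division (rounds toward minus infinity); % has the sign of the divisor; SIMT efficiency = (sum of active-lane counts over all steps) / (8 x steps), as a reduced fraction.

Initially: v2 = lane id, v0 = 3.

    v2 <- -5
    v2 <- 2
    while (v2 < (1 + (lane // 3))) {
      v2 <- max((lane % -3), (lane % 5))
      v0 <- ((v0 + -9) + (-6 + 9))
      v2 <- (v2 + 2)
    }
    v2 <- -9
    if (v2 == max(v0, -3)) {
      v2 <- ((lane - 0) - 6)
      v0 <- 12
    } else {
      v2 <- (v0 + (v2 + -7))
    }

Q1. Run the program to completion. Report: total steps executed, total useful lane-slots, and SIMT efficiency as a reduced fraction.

Answer: 10 steps, 56 useful, 7/10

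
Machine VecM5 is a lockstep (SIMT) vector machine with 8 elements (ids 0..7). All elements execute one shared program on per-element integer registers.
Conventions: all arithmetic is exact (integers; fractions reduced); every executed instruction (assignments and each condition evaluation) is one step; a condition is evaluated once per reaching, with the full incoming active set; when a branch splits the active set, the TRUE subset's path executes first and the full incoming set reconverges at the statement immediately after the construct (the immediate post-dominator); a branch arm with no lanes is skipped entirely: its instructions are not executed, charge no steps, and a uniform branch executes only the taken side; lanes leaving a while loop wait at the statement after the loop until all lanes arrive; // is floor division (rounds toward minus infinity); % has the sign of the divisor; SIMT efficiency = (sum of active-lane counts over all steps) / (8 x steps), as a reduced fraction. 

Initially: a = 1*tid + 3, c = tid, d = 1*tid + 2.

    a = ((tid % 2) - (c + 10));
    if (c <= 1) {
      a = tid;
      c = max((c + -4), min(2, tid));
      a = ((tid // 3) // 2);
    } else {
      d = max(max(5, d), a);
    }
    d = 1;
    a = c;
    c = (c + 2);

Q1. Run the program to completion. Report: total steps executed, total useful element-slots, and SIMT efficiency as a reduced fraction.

Answer: 9 steps, 52 useful, 13/18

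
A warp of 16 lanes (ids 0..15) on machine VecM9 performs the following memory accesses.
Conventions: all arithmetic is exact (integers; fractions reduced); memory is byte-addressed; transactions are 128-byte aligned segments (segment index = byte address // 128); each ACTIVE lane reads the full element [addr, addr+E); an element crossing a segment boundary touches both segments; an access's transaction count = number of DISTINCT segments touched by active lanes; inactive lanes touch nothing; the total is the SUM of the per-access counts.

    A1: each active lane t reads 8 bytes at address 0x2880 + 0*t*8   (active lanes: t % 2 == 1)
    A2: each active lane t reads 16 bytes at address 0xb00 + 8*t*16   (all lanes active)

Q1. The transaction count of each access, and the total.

A1: 1 transaction
A2: 16 transactions

Answer: 1,16; total 17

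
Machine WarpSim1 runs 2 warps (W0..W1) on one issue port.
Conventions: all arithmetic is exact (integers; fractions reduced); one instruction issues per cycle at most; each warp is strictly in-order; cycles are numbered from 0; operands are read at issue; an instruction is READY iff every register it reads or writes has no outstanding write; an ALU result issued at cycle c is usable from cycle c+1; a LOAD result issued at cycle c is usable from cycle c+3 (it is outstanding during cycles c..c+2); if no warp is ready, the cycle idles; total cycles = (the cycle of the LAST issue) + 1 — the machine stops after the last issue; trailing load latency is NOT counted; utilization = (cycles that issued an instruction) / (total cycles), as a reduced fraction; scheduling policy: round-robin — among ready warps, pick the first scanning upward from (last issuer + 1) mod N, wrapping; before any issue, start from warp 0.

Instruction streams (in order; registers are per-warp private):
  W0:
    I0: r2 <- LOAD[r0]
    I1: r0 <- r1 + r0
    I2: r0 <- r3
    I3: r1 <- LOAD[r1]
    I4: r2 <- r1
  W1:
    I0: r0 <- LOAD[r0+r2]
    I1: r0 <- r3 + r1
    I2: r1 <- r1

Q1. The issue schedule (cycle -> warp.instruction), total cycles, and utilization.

cycle 0: W0.I0
cycle 1: W1.I0
cycle 2: W0.I1
cycle 3: W0.I2
cycle 4: W1.I1
cycle 5: W0.I3
cycle 6: W1.I2
cycle 7: idle
cycle 8: W0.I4

Answer: 9 cycles, utilization 8/9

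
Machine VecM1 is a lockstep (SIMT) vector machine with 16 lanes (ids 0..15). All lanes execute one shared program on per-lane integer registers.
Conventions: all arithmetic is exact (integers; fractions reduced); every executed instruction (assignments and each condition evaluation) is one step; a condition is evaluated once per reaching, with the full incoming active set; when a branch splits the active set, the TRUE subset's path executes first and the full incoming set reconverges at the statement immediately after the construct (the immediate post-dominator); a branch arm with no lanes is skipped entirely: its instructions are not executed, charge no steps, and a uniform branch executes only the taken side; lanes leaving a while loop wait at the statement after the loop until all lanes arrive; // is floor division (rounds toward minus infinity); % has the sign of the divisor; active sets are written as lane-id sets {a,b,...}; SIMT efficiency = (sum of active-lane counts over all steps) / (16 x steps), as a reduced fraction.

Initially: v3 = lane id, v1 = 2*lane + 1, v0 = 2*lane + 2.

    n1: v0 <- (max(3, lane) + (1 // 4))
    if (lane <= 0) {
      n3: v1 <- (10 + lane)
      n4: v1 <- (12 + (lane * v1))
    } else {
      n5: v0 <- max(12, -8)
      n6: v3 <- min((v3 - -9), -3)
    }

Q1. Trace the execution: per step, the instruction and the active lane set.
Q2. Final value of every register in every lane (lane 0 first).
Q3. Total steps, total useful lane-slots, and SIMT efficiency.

step 0: v0 <- (max(3, lane) + (1 // 4)) {0,1,2,3,4,5,6,7,8,9,10,11,12,13,14,15}
step 1: eval (lane <= 0)             {0,1,2,3,4,5,6,7,8,9,10,11,12,13,14,15}
step 2: v1 <- (10 + lane)            {0}
step 3: v1 <- (12 + (lane * v1))     {0}
step 4: v0 <- max(12, -8)            {1,2,3,4,5,6,7,8,9,10,11,12,13,14,15}
step 5: v3 <- min((v3 - -9), -3)     {1,2,3,4,5,6,7,8,9,10,11,12,13,14,15}

Answer: 6 steps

v3: 0,-3,-3,-3,-3,-3,-3,-3,-3,-3,-3,-3,-3,-3,-3,-3
v1: 12,3,5,7,9,11,13,15,17,19,21,23,25,27,29,31
v0: 3,12,12,12,12,12,12,12,12,12,12,12,12,12,12,12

steps = 6; useful = 64; efficiency = 64/96 = 2/3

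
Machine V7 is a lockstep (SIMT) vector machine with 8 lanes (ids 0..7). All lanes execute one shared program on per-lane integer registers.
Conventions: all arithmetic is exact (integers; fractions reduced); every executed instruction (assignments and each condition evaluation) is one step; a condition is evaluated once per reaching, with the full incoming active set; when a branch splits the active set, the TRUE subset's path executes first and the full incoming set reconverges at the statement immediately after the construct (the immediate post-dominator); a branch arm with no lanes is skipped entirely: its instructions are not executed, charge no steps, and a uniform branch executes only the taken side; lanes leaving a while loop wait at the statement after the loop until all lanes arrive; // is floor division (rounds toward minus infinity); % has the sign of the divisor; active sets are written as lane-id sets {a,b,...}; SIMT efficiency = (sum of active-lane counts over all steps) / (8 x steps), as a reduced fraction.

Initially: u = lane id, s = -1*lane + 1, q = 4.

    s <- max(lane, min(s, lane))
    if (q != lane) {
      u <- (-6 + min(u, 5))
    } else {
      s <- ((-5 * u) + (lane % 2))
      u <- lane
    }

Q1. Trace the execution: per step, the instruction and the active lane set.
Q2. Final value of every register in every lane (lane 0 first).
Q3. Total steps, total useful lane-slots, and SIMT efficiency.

step 0: s <- max(lane, min(s, lane)) {0,1,2,3,4,5,6,7}
step 1: eval (q != lane)             {0,1,2,3,4,5,6,7}
step 2: u <- (-6 + min(u, 5))        {0,1,2,3,5,6,7}
step 3: s <- ((-5 * u) + (lane % 2)) {4}
step 4: u <- lane                    {4}

Answer: 5 steps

u: -6,-5,-4,-3,4,-1,-1,-1
s: 0,1,2,3,-20,5,6,7
q: 4,4,4,4,4,4,4,4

steps = 5; useful = 25; efficiency = 25/40 = 5/8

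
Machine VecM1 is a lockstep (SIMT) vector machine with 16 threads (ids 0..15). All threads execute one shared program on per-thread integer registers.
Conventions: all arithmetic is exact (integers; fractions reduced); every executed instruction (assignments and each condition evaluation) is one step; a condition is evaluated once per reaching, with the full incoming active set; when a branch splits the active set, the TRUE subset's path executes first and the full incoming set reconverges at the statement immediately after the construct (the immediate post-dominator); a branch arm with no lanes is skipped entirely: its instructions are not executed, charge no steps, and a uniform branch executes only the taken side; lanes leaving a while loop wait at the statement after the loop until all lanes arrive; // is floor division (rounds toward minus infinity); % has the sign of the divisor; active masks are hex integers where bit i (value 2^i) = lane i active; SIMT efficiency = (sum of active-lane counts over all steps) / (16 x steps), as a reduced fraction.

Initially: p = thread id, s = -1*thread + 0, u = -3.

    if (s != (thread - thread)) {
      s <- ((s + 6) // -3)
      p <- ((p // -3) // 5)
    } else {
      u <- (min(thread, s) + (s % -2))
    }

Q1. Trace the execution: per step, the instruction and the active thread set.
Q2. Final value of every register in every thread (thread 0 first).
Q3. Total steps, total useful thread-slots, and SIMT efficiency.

step 0: eval (s != (thread - thread)) 0xffff
step 1: s <- ((s + 6) // -3)         0xfffe
step 2: p <- ((p // -3) // 5)        0xfffe
step 3: u <- (min(thread, s) + (s % -2)) 0x0001

Answer: 4 steps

p: 0,-1,-1,-1,-1,-1,-1,-1,-1,-1,-1,-1,-1,-1,-1,-1
s: 0,-2,-2,-1,-1,-1,0,0,0,1,1,1,2,2,2,3
u: 0,-3,-3,-3,-3,-3,-3,-3,-3,-3,-3,-3,-3,-3,-3,-3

steps = 4; useful = 47; efficiency = 47/64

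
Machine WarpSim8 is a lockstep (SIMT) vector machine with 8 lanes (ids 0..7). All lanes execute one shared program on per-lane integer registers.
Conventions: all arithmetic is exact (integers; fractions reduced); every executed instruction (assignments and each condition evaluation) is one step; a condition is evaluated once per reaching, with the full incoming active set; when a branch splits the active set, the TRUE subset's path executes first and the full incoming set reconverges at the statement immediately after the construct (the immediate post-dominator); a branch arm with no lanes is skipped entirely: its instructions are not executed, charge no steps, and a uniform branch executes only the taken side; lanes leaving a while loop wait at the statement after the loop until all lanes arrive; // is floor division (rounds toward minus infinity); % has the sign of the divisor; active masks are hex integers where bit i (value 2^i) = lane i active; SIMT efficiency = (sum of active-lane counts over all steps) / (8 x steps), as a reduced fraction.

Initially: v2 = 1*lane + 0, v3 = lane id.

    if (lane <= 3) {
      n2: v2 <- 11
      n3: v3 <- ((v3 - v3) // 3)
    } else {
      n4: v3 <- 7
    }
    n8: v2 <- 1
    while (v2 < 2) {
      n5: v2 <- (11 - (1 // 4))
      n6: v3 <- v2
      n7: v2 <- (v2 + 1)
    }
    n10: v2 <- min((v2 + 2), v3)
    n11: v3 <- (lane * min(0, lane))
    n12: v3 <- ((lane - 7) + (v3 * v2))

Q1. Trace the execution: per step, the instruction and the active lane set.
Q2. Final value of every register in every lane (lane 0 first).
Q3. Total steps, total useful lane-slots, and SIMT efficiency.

step 0: eval (lane <= 3)             0xff
step 1: v2 <- 11                     0x0f
step 2: v3 <- ((v3 - v3) // 3)       0x0f
step 3: v3 <- 7                      0xf0
step 4: v2 <- 1                      0xff
step 5: eval (v2 < 2)                0xff
step 6: v2 <- (11 - (1 // 4))        0xff
step 7: v3 <- v2                     0xff
step 8: v2 <- (v2 + 1)               0xff
step 9: eval (v2 < 2)                0xff
step 10: v2 <- min((v2 + 2), v3)      0xff
step 11: v3 <- (lane * min(0, lane))  0xff
step 12: v3 <- ((lane - 7) + (v3 * v2)) 0xff

Answer: 13 steps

v2: 11,11,11,11,11,11,11,11
v3: -7,-6,-5,-4,-3,-2,-1,0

steps = 13; useful = 92; efficiency = 92/104 = 23/26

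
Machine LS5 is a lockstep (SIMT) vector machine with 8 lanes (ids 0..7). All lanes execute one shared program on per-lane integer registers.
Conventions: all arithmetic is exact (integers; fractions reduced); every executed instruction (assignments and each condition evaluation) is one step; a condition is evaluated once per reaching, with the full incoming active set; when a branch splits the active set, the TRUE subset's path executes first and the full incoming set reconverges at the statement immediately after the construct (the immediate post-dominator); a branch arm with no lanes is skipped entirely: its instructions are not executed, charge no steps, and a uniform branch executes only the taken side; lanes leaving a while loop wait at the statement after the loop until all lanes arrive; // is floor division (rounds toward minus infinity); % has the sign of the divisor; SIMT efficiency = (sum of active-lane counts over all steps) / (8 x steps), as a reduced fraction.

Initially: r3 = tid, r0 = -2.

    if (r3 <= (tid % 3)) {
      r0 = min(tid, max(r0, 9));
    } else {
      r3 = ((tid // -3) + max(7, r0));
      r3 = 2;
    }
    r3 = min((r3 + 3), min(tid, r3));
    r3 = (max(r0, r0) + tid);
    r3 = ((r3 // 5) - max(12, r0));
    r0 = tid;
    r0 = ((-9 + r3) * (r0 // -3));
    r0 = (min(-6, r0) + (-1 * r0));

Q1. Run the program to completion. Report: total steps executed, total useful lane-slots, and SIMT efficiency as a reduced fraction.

Answer: 10 steps, 69 useful, 69/80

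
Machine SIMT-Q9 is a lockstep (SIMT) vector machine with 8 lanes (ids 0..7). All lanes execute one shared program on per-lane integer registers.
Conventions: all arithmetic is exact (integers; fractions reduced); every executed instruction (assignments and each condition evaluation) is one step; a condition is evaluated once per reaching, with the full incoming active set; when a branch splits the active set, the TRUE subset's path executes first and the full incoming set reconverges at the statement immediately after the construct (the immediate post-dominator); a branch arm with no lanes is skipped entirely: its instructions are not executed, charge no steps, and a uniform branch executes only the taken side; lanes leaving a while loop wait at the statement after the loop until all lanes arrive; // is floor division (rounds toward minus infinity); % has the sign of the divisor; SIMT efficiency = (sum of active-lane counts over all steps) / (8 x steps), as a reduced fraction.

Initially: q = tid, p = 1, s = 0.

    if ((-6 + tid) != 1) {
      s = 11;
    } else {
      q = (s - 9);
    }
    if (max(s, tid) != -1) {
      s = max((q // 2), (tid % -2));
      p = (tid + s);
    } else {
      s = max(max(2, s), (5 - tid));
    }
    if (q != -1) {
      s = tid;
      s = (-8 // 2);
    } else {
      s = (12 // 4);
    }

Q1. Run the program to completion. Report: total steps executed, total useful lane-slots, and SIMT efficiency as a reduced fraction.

Answer: 9 steps, 64 useful, 8/9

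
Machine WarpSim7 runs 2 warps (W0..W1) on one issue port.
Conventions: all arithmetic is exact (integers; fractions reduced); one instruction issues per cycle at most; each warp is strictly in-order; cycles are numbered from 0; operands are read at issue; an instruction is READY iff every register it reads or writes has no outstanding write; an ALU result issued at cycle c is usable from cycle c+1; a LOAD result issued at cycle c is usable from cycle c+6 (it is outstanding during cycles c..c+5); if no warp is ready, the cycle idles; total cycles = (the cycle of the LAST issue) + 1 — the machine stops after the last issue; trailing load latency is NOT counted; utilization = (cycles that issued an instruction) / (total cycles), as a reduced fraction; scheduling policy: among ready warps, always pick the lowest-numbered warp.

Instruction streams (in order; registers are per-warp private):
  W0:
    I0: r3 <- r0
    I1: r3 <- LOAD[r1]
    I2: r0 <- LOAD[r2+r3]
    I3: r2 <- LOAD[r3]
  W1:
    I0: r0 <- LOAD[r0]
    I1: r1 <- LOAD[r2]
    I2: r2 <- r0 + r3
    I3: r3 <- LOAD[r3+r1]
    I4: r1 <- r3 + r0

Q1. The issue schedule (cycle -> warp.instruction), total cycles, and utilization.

cycle 0: W0.I0
cycle 1: W0.I1
cycle 2: W1.I0
cycle 3: W1.I1
cycle 4: idle
cycle 5: idle
cycle 6: idle
cycle 7: W0.I2
cycle 8: W0.I3
cycle 9: W1.I2
cycle 10: W1.I3
cycle 11: idle
cycle 12: idle
cycle 13: idle
cycle 14: idle
cycle 15: idle
cycle 16: W1.I4

Answer: 17 cycles, utilization 9/17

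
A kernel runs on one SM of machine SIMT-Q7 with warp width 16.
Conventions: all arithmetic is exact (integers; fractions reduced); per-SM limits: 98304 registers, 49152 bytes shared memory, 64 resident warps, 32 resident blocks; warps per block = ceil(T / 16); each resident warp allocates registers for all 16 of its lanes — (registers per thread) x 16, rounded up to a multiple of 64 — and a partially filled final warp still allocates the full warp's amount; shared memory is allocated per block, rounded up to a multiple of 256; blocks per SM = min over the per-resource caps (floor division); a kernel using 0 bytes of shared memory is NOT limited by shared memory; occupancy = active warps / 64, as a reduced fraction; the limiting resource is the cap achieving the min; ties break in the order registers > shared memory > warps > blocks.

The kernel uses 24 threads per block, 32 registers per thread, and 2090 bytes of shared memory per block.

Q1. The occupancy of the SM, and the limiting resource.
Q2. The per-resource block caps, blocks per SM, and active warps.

Answer: occupancy 21/32, limited by shared memory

registers: 96 blocks
shared memory: 21 blocks
warps: 32 blocks
blocks: 32 blocks

Answer: 21 blocks, 42 active warps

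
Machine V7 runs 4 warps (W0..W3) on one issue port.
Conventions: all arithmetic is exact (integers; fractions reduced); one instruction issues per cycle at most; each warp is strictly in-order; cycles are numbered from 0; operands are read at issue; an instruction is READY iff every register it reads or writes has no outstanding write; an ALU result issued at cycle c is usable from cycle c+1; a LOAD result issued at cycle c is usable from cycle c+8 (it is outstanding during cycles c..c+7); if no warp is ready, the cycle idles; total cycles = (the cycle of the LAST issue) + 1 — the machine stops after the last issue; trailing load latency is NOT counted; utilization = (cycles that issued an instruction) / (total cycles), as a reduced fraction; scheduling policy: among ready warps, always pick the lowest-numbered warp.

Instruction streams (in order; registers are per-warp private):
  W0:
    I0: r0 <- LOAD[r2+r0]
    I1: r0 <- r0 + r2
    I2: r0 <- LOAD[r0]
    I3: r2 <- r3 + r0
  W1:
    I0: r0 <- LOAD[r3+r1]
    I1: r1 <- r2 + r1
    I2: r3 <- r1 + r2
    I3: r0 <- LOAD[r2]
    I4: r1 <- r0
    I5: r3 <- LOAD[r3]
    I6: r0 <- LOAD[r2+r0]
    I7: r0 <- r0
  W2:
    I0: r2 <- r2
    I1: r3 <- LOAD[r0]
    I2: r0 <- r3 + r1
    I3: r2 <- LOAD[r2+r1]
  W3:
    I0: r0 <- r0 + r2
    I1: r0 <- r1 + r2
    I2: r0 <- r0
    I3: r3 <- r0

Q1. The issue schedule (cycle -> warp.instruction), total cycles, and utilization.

cycle 0: W0.I0
cycle 1: W1.I0
cycle 2: W1.I1
cycle 3: W1.I2
cycle 4: W2.I0
cycle 5: W2.I1
cycle 6: W3.I0
cycle 7: W3.I1
cycle 8: W0.I1
cycle 9: W0.I2
cycle 10: W1.I3
cycle 11: W3.I2
cycle 12: W3.I3
cycle 13: W2.I2
cycle 14: W2.I3
cycle 15: idle
cycle 16: idle
cycle 17: W0.I3
cycle 18: W1.I4
cycle 19: W1.I5
cycle 20: W1.I6
cycle 21: idle
cycle 22: idle
cycle 23: idle
cycle 24: idle
cycle 25: idle
cycle 26: idle
cycle 27: idle
cycle 28: W1.I7

Answer: 29 cycles, utilization 20/29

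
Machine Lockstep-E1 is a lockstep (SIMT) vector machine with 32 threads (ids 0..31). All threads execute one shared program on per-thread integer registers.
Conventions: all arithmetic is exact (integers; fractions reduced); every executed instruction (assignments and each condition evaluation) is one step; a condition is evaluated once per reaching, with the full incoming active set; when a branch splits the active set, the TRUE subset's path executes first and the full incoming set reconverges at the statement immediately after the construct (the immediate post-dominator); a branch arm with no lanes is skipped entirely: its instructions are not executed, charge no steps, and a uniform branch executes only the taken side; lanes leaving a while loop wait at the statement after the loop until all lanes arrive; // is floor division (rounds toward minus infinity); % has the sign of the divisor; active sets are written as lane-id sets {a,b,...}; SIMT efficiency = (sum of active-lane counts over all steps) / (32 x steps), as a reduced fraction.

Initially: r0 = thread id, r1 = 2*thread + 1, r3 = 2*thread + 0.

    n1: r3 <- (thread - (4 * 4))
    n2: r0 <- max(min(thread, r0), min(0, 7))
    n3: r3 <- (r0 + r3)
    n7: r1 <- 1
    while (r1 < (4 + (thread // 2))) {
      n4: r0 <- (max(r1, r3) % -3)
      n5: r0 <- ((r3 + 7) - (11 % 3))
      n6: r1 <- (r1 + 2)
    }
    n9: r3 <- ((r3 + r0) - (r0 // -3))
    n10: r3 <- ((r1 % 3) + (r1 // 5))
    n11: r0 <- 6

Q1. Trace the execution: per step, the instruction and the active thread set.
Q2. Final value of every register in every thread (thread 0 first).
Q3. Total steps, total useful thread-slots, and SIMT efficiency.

step 0: r3 <- (thread - (4 * 4))     {0,1,2,3,4,5,6,7,8,9,10,11,12,13,14,15,16,17,18,19,20,21,22,23,24,25,26,27,28,29,30,31}
step 1: r0 <- max(min(thread, r0), min(0, 7)) {0,1,2,3,4,5,6,7,8,9,10,11,12,13,14,15,16,17,18,19,20,21,22,23,24,25,26,27,28,29,30,31}
step 2: r3 <- (r0 + r3)              {0,1,2,3,4,5,6,7,8,9,10,11,12,13,14,15,16,17,18,19,20,21,22,23,24,25,26,27,28,29,30,31}
step 3: r1 <- 1                      {0,1,2,3,4,5,6,7,8,9,10,11,12,13,14,15,16,17,18,19,20,21,22,23,24,25,26,27,28,29,30,31}
step 4: eval (r1 < (4 + (thread // 2))) {0,1,2,3,4,5,6,7,8,9,10,11,12,13,14,15,16,17,18,19,20,21,22,23,24,25,26,27,28,29,30,31}
step 5: r0 <- (max(r1, r3) % -3)     {0,1,2,3,4,5,6,7,8,9,10,11,12,13,14,15,16,17,18,19,20,21,22,23,24,25,26,27,28,29,30,31}
step 6: r0 <- ((r3 + 7) - (11 % 3))  {0,1,2,3,4,5,6,7,8,9,10,11,12,13,14,15,16,17,18,19,20,21,22,23,24,25,26,27,28,29,30,31}
step 7: r1 <- (r1 + 2)               {0,1,2,3,4,5,6,7,8,9,10,11,12,13,14,15,16,17,18,19,20,21,22,23,24,25,26,27,28,29,30,31}
step 8: eval (r1 < (4 + (thread // 2))) {0,1,2,3,4,5,6,7,8,9,10,11,12,13,14,15,16,17,18,19,20,21,22,23,24,25,26,27,28,29,30,31}
step 9: r0 <- (max(r1, r3) % -3)     {0,1,2,3,4,5,6,7,8,9,10,11,12,13,14,15,16,17,18,19,20,21,22,23,24,25,26,27,28,29,30,31}
step 10: r0 <- ((r3 + 7) - (11 % 3))  {0,1,2,3,4,5,6,7,8,9,10,11,12,13,14,15,16,17,18,19,20,21,22,23,24,25,26,27,28,29,30,31}
step 11: r1 <- (r1 + 2)               {0,1,2,3,4,5,6,7,8,9,10,11,12,13,14,15,16,17,18,19,20,21,22,23,24,25,26,27,28,29,30,31}
step 12: eval (r1 < (4 + (thread // 2))) {0,1,2,3,4,5,6,7,8,9,10,11,12,13,14,15,16,17,18,19,20,21,22,23,24,25,26,27,28,29,30,31}
step 13: r0 <- (max(r1, r3) % -3)     {4,5,6,7,8,9,10,11,12,13,14,15,16,17,18,19,20,21,22,23,24,25,26,27,28,29,30,31}
step 14: r0 <- ((r3 + 7) - (11 % 3))  {4,5,6,7,8,9,10,11,12,13,14,15,16,17,18,19,20,21,22,23,24,25,26,27,28,29,30,31}
step 15: r1 <- (r1 + 2)               {4,5,6,7,8,9,10,11,12,13,14,15,16,17,18,19,20,21,22,23,24,25,26,27,28,29,30,31}
step 16: eval (r1 < (4 + (thread // 2))) {4,5,6,7,8,9,10,11,12,13,14,15,16,17,18,19,20,21,22,23,24,25,26,27,28,29,30,31}
step 17: r0 <- (max(r1, r3) % -3)     {8,9,10,11,12,13,14,15,16,17,18,19,20,21,22,23,24,25,26,27,28,29,30,31}
step 18: r0 <- ((r3 + 7) - (11 % 3))  {8,9,10,11,12,13,14,15,16,17,18,19,20,21,22,23,24,25,26,27,28,29,30,31}
step 19: r1 <- (r1 + 2)               {8,9,10,11,12,13,14,15,16,17,18,19,20,21,22,23,24,25,26,27,28,29,30,31}
step 20: eval (r1 < (4 + (thread // 2))) {8,9,10,11,12,13,14,15,16,17,18,19,20,21,22,23,24,25,26,27,28,29,30,31}
step 21: r0 <- (max(r1, r3) % -3)     {12,13,14,15,16,17,18,19,20,21,22,23,24,25,26,27,28,29,30,31}
step 22: r0 <- ((r3 + 7) - (11 % 3))  {12,13,14,15,16,17,18,19,20,21,22,23,24,25,26,27,28,29,30,31}
step 23: r1 <- (r1 + 2)               {12,13,14,15,16,17,18,19,20,21,22,23,24,25,26,27,28,29,30,31}
step 24: eval (r1 < (4 + (thread // 2))) {12,13,14,15,16,17,18,19,20,21,22,23,24,25,26,27,28,29,30,31}
step 25: r0 <- (max(r1, r3) % -3)     {16,17,18,19,20,21,22,23,24,25,26,27,28,29,30,31}
step 26: r0 <- ((r3 + 7) - (11 % 3))  {16,17,18,19,20,21,22,23,24,25,26,27,28,29,30,31}
step 27: r1 <- (r1 + 2)               {16,17,18,19,20,21,22,23,24,25,26,27,28,29,30,31}
step 28: eval (r1 < (4 + (thread // 2))) {16,17,18,19,20,21,22,23,24,25,26,27,28,29,30,31}
step 29: r0 <- (max(r1, r3) % -3)     {20,21,22,23,24,25,26,27,28,29,30,31}
step 30: r0 <- ((r3 + 7) - (11 % 3))  {20,21,22,23,24,25,26,27,28,29,30,31}
step 31: r1 <- (r1 + 2)               {20,21,22,23,24,25,26,27,28,29,30,31}
step 32: eval (r1 < (4 + (thread // 2))) {20,21,22,23,24,25,26,27,28,29,30,31}
step 33: r0 <- (max(r1, r3) % -3)     {24,25,26,27,28,29,30,31}
step 34: r0 <- ((r3 + 7) - (11 % 3))  {24,25,26,27,28,29,30,31}
step 35: r1 <- (r1 + 2)               {24,25,26,27,28,29,30,31}
step 36: eval (r1 < (4 + (thread // 2))) {24,25,26,27,28,29,30,31}
step 37: r0 <- (max(r1, r3) % -3)     {28,29,30,31}
step 38: r0 <- ((r3 + 7) - (11 % 3))  {28,29,30,31}
step 39: r1 <- (r1 + 2)               {28,29,30,31}
step 40: eval (r1 < (4 + (thread // 2))) {28,29,30,31}
step 41: r3 <- ((r3 + r0) - (r0 // -3)) {0,1,2,3,4,5,6,7,8,9,10,11,12,13,14,15,16,17,18,19,20,21,22,23,24,25,26,27,28,29,30,31}
step 42: r3 <- ((r1 % 3) + (r1 // 5)) {0,1,2,3,4,5,6,7,8,9,10,11,12,13,14,15,16,17,18,19,20,21,22,23,24,25,26,27,28,29,30,31}
step 43: r0 <- 6                      {0,1,2,3,4,5,6,7,8,9,10,11,12,13,14,15,16,17,18,19,20,21,22,23,24,25,26,27,28,29,30,31}

Answer: 44 steps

r0: 6,6,6,6,6,6,6,6,6,6,6,6,6,6,6,6,6,6,6,6,6,6,6,6,6,6,6,6,6,6,6,6
r1: 5,5,5,5,7,7,7,7,9,9,9,9,11,11,11,11,13,13,13,13,15,15,15,15,17,17,17,17,19,19,19,19
r3: 3,3,3,3,2,2,2,2,1,1,1,1,4,4,4,4,3,3,3,3,3,3,3,3,5,5,5,5,4,4,4,4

steps = 44; useful = 960; efficiency = 960/1408 = 15/22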